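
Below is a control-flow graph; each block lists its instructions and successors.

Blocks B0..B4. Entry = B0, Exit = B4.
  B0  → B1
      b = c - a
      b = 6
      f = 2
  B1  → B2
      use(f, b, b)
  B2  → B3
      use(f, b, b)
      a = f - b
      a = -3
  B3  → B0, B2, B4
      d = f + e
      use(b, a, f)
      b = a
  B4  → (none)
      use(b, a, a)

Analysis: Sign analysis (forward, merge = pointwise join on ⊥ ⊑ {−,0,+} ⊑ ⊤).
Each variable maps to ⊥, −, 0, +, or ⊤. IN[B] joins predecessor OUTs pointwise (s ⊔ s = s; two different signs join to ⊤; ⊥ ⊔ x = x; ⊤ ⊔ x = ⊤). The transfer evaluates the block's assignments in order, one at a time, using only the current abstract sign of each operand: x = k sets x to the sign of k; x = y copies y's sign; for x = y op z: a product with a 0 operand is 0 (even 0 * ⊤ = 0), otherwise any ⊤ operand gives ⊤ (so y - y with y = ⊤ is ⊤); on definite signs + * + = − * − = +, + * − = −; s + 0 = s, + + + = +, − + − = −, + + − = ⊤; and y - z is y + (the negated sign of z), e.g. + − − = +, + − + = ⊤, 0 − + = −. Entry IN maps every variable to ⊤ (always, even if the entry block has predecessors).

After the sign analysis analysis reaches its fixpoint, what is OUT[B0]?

Fixpoint table:
  B0: | IN=(all ⊤) | OUT={b:+, f:+; rest ⊤}
  B1: | IN={b:+, f:+; rest ⊤} | OUT={b:+, f:+; rest ⊤}
  B2: | IN={f:+; rest ⊤} | OUT={a:-, f:+; rest ⊤}
  B3: | IN={a:-, f:+; rest ⊤} | OUT={a:-, b:-, f:+; rest ⊤}
  B4: | IN={a:-, b:-, f:+; rest ⊤} | OUT={a:-, b:-, f:+; rest ⊤}

Merge at B0 (entry node, so the boundary value (all ⊤) is joined with the incoming edge(s)): IN[B0] = (all ⊤) ⊔ OUT[B3] = {a: ⊤, b: ⊤, c: ⊤, d: ⊤, e: ⊤, f: ⊤}
Applying B0's transfer function to that IN value gives OUT[B0] (row B0 above).

Answer: {a: ⊤, b: +, c: ⊤, d: ⊤, e: ⊤, f: +}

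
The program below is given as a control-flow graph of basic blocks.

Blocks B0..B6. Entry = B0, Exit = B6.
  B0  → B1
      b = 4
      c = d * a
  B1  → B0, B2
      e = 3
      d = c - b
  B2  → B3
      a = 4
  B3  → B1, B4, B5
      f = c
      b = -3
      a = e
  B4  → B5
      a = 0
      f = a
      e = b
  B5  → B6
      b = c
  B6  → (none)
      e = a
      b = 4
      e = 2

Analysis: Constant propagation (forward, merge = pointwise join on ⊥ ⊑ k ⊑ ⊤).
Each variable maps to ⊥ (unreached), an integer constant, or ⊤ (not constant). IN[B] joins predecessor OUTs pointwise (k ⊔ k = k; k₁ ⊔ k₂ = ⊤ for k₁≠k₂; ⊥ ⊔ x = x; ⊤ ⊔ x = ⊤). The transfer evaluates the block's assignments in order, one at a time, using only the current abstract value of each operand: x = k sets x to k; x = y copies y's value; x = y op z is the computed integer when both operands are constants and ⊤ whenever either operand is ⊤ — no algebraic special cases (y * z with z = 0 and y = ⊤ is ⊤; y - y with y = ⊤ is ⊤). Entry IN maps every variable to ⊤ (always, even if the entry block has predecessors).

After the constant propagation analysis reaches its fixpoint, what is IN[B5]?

Answer: {a: ⊤, b: -3, c: ⊤, d: ⊤, e: ⊤, f: ⊤}

Working:
Converged values:
  B0:  IN=(all ⊤)  OUT={b:4; rest ⊤}
  B1:  IN=(all ⊤)  OUT={e:3; rest ⊤}
  B2:  IN={e:3; rest ⊤}  OUT={a:4, e:3; rest ⊤}
  B3:  IN={a:4, e:3; rest ⊤}  OUT={a:3, b:-3, e:3; rest ⊤}
  B4:  IN={a:3, b:-3, e:3; rest ⊤}  OUT={a:0, b:-3, e:-3, f:0; rest ⊤}
  B5:  IN={b:-3; rest ⊤}  OUT=(all ⊤)
  B6:  IN=(all ⊤)  OUT={b:4, e:2; rest ⊤}

Merge at B5: IN[B5] = OUT[B3] ⊔ OUT[B4] = {a: ⊤, b: -3, c: ⊤, d: ⊤, e: ⊤, f: ⊤}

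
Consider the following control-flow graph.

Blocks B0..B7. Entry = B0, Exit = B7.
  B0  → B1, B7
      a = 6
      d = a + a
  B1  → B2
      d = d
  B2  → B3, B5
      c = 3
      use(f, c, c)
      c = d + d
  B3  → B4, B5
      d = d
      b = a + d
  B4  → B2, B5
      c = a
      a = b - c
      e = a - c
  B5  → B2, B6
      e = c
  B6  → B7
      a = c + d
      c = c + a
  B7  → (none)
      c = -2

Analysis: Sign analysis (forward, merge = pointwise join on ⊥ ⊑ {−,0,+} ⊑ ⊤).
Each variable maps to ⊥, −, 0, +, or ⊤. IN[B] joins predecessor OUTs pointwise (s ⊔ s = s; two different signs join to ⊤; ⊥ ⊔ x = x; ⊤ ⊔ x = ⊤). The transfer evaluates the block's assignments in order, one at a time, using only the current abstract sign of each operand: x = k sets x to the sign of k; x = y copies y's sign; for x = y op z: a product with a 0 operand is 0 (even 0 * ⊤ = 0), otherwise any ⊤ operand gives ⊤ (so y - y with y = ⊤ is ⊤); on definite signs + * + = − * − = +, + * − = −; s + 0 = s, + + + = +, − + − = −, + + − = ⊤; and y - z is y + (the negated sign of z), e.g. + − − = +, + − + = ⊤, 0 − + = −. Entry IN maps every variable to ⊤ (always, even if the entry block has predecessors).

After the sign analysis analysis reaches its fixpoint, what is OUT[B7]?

Answer: {a: ⊤, b: ⊤, c: -, d: +, e: ⊤, f: ⊤}

Trace:
Fixpoint table:
  B0: | IN=(all ⊤) | OUT={a:+, d:+; rest ⊤}
  B1: | IN={a:+, d:+; rest ⊤} | OUT={a:+, d:+; rest ⊤}
  B2: | IN={d:+; rest ⊤} | OUT={c:+, d:+; rest ⊤}
  B3: | IN={c:+, d:+; rest ⊤} | OUT={c:+, d:+; rest ⊤}
  B4: | IN={c:+, d:+; rest ⊤} | OUT={d:+; rest ⊤}
  B5: | IN={d:+; rest ⊤} | OUT={d:+; rest ⊤}
  B6: | IN={d:+; rest ⊤} | OUT={d:+; rest ⊤}
  B7: | IN={d:+; rest ⊤} | OUT={c:-, d:+; rest ⊤}

Merge at B7: IN[B7] = OUT[B0] ⊔ OUT[B6] = {a: ⊤, b: ⊤, c: ⊤, d: +, e: ⊤, f: ⊤}
Applying B7's transfer function to that IN value gives OUT[B7] (row B7 above).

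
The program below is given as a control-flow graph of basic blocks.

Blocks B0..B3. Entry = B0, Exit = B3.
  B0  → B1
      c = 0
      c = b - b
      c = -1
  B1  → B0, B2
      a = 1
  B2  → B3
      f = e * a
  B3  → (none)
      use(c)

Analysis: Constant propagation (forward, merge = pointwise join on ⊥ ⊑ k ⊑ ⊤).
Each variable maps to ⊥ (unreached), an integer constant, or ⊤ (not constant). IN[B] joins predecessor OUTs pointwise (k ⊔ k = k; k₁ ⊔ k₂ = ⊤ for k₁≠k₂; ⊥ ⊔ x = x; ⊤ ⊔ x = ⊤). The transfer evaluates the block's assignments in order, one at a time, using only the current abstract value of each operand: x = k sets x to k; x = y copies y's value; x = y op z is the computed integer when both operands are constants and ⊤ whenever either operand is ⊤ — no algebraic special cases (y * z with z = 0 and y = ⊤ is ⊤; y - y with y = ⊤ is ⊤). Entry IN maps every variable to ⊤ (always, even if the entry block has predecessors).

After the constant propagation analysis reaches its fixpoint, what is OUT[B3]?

Per-block solution:
  B0:   IN=(all ⊤)   OUT={c:-1; rest ⊤}
  B1:   IN={c:-1; rest ⊤}   OUT={a:1, c:-1; rest ⊤}
  B2:   IN={a:1, c:-1; rest ⊤}   OUT={a:1, c:-1; rest ⊤}
  B3:   IN={a:1, c:-1; rest ⊤}   OUT={a:1, c:-1; rest ⊤}

Merge at B3: IN[B3] = OUT[B2] = {a: 1, b: ⊤, c: -1, d: ⊤, e: ⊤, f: ⊤}
Applying B3's transfer function to that IN value gives OUT[B3] (row B3 above).

Answer: {a: 1, b: ⊤, c: -1, d: ⊤, e: ⊤, f: ⊤}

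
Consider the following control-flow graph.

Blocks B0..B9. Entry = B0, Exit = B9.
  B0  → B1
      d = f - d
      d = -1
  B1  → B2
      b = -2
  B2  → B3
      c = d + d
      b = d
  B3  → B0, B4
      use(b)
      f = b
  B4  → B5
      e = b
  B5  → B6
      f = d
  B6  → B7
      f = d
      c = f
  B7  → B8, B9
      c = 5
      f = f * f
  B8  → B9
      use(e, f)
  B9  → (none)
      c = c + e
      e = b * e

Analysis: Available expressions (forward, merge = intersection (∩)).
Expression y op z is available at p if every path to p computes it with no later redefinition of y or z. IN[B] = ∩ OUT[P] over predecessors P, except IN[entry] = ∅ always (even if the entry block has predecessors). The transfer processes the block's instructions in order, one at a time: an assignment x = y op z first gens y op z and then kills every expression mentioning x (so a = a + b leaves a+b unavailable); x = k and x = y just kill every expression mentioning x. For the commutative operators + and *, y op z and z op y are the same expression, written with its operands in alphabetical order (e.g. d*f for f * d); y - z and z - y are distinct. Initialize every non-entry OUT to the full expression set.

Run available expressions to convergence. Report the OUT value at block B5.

Converged values:
  B0:   IN={}   OUT={}
  B1:   IN={}   OUT={}
  B2:   IN={}   OUT={d+d}
  B3:   IN={d+d}   OUT={d+d}
  B4:   IN={d+d}   OUT={d+d}
  B5:   IN={d+d}   OUT={d+d}
  B6:   IN={d+d}   OUT={d+d}
  B7:   IN={d+d}   OUT={d+d}
  B8:   IN={d+d}   OUT={d+d}
  B9:   IN={d+d}   OUT={d+d}

Merge at B5: IN[B5] = OUT[B4] = {d+d}
Applying B5's transfer function to that IN value gives OUT[B5] (row B5 above).

Answer: {d+d}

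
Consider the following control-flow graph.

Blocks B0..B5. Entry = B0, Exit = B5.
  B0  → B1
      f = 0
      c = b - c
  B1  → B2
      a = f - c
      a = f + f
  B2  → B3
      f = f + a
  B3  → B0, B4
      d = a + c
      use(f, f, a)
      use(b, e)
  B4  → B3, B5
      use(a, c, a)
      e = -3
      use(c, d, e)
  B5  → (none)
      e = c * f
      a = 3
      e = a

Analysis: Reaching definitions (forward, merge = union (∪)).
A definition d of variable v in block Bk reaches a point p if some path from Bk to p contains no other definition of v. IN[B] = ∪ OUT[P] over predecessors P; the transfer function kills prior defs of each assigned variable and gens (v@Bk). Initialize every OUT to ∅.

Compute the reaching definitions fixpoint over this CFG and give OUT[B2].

Per-block solution:
  B0:  IN={a@B1, c@B0, d@B3, e@B4, f@B2}  OUT={a@B1, c@B0, d@B3, e@B4, f@B0}
  B1:  IN={a@B1, c@B0, d@B3, e@B4, f@B0}  OUT={a@B1, c@B0, d@B3, e@B4, f@B0}
  B2:  IN={a@B1, c@B0, d@B3, e@B4, f@B0}  OUT={a@B1, c@B0, d@B3, e@B4, f@B2}
  B3:  IN={a@B1, c@B0, d@B3, e@B4, f@B2}  OUT={a@B1, c@B0, d@B3, e@B4, f@B2}
  B4:  IN={a@B1, c@B0, d@B3, e@B4, f@B2}  OUT={a@B1, c@B0, d@B3, e@B4, f@B2}
  B5:  IN={a@B1, c@B0, d@B3, e@B4, f@B2}  OUT={a@B5, c@B0, d@B3, e@B5, f@B2}

Merge at B2: IN[B2] = OUT[B1] = {a@B1, c@B0, d@B3, e@B4, f@B0}
Applying B2's transfer function to that IN value gives OUT[B2] (row B2 above).

Answer: {a@B1, c@B0, d@B3, e@B4, f@B2}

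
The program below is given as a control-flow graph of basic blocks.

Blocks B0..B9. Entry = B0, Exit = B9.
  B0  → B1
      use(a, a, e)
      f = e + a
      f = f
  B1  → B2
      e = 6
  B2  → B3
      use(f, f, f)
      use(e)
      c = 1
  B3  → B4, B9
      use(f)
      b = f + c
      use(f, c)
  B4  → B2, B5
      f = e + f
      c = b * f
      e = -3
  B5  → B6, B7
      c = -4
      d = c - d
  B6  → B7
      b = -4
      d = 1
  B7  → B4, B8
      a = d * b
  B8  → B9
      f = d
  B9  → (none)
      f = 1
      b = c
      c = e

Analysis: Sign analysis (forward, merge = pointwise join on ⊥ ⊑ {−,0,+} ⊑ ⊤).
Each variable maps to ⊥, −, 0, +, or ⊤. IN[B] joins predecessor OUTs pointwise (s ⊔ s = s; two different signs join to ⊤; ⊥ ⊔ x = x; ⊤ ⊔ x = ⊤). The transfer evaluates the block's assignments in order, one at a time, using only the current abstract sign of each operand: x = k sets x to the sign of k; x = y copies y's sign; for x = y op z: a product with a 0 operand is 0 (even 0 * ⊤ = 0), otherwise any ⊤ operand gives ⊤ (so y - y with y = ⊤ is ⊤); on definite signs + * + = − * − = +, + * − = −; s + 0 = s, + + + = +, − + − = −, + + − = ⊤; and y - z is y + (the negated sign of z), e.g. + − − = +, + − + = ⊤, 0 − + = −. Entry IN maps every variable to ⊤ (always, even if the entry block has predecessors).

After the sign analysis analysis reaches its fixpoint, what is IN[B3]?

Answer: {a: ⊤, b: ⊤, c: +, d: ⊤, e: ⊤, f: ⊤}

Trace:
Fixpoint table:
  B0:   IN=(all ⊤)   OUT=(all ⊤)
  B1:   IN=(all ⊤)   OUT={e:+; rest ⊤}
  B2:   IN=(all ⊤)   OUT={c:+; rest ⊤}
  B3:   IN={c:+; rest ⊤}   OUT={c:+; rest ⊤}
  B4:   IN=(all ⊤)   OUT={e:-; rest ⊤}
  B5:   IN={e:-; rest ⊤}   OUT={c:-, e:-; rest ⊤}
  B6:   IN={c:-, e:-; rest ⊤}   OUT={b:-, c:-, d:+, e:-; rest ⊤}
  B7:   IN={c:-, e:-; rest ⊤}   OUT={c:-, e:-; rest ⊤}
  B8:   IN={c:-, e:-; rest ⊤}   OUT={c:-, e:-; rest ⊤}
  B9:   IN=(all ⊤)   OUT={f:+; rest ⊤}

Merge at B3: IN[B3] = OUT[B2] = {a: ⊤, b: ⊤, c: +, d: ⊤, e: ⊤, f: ⊤}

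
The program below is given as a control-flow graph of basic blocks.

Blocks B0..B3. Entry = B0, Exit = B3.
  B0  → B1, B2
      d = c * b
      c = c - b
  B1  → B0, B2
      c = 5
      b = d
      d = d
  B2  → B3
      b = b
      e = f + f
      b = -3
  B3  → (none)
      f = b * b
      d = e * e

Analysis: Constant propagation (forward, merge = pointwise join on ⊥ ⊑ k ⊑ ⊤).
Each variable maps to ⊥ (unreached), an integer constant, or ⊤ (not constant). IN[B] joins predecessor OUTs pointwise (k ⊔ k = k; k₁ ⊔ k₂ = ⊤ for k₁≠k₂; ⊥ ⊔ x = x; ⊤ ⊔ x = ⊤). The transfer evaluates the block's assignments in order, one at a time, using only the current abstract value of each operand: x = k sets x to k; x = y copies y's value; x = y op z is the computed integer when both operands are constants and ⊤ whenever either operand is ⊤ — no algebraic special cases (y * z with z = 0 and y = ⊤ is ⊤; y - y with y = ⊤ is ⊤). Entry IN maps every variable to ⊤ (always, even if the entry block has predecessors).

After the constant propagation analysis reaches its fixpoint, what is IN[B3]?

Answer: {a: ⊤, b: -3, c: ⊤, d: ⊤, e: ⊤, f: ⊤}

Working:
Converged values:
  B0:   IN=(all ⊤)   OUT=(all ⊤)
  B1:   IN=(all ⊤)   OUT={c:5; rest ⊤}
  B2:   IN=(all ⊤)   OUT={b:-3; rest ⊤}
  B3:   IN={b:-3; rest ⊤}   OUT={b:-3, f:9; rest ⊤}

Merge at B3: IN[B3] = OUT[B2] = {a: ⊤, b: -3, c: ⊤, d: ⊤, e: ⊤, f: ⊤}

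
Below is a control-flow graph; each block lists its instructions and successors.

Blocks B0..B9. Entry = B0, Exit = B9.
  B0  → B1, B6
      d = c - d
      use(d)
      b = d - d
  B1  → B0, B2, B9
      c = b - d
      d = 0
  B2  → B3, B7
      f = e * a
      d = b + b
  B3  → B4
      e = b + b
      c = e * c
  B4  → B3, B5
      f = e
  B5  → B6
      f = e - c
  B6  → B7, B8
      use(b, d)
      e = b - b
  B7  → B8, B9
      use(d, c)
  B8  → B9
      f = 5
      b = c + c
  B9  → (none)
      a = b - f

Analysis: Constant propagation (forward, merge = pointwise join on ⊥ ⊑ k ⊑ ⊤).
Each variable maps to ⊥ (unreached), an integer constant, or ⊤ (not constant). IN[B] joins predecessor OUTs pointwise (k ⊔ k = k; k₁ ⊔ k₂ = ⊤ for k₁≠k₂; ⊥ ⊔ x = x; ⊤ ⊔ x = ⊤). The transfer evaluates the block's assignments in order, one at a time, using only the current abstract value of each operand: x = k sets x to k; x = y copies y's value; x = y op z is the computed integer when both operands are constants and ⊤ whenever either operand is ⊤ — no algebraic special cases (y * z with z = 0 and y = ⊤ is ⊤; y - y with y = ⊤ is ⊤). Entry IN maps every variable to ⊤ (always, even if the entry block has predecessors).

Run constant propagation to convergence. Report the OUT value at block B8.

Answer: {a: ⊤, b: ⊤, c: ⊤, d: ⊤, e: ⊤, f: 5}

Derivation:
Fixpoint table:
  B0: | IN=(all ⊤) | OUT=(all ⊤)
  B1: | IN=(all ⊤) | OUT={d:0; rest ⊤}
  B2: | IN={d:0; rest ⊤} | OUT=(all ⊤)
  B3: | IN=(all ⊤) | OUT=(all ⊤)
  B4: | IN=(all ⊤) | OUT=(all ⊤)
  B5: | IN=(all ⊤) | OUT=(all ⊤)
  B6: | IN=(all ⊤) | OUT=(all ⊤)
  B7: | IN=(all ⊤) | OUT=(all ⊤)
  B8: | IN=(all ⊤) | OUT={f:5; rest ⊤}
  B9: | IN=(all ⊤) | OUT=(all ⊤)

Merge at B8: IN[B8] = OUT[B6] ⊔ OUT[B7] = {a: ⊤, b: ⊤, c: ⊤, d: ⊤, e: ⊤, f: ⊤}
Applying B8's transfer function to that IN value gives OUT[B8] (row B8 above).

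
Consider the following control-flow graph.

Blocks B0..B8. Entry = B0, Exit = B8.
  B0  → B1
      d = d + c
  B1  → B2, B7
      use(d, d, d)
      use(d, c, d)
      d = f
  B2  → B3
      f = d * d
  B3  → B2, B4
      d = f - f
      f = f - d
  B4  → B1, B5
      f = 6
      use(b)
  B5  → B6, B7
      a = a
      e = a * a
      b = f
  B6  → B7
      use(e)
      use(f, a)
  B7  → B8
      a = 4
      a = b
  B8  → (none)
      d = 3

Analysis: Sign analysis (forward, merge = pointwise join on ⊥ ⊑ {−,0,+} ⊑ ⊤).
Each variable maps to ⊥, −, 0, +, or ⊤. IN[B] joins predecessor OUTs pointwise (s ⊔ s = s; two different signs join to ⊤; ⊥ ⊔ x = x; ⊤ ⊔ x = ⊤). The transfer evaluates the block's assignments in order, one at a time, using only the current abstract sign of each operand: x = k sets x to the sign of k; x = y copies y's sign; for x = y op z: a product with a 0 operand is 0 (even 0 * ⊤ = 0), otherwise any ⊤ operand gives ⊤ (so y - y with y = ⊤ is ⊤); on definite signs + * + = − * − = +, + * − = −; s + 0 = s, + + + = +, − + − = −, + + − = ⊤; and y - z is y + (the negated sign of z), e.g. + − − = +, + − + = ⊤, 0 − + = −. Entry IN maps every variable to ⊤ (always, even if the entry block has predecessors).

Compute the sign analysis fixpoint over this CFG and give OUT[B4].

Answer: {a: ⊤, b: ⊤, c: ⊤, d: ⊤, e: ⊤, f: +}

Working:
Converged values:
  B0:  IN=(all ⊤)  OUT=(all ⊤)
  B1:  IN=(all ⊤)  OUT=(all ⊤)
  B2:  IN=(all ⊤)  OUT=(all ⊤)
  B3:  IN=(all ⊤)  OUT=(all ⊤)
  B4:  IN=(all ⊤)  OUT={f:+; rest ⊤}
  B5:  IN={f:+; rest ⊤}  OUT={b:+, f:+; rest ⊤}
  B6:  IN={b:+, f:+; rest ⊤}  OUT={b:+, f:+; rest ⊤}
  B7:  IN=(all ⊤)  OUT=(all ⊤)
  B8:  IN=(all ⊤)  OUT={d:+; rest ⊤}

Merge at B4: IN[B4] = OUT[B3] = {a: ⊤, b: ⊤, c: ⊤, d: ⊤, e: ⊤, f: ⊤}
Applying B4's transfer function to that IN value gives OUT[B4] (row B4 above).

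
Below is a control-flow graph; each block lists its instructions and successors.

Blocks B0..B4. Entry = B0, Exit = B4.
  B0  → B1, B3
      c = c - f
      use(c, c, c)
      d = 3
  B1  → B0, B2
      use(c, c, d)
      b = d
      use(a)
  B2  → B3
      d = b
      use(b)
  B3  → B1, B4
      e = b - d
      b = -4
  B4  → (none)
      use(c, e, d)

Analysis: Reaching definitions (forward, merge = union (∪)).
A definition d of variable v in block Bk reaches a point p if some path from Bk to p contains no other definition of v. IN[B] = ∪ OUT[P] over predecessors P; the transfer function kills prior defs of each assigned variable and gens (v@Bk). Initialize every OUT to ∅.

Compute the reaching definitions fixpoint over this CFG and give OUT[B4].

Per-block solution:
  B0:   IN={b@B1, c@B0, d@B0, d@B2, e@B3}   OUT={b@B1, c@B0, d@B0, e@B3}
  B1:   IN={b@B1, b@B3, c@B0, d@B0, d@B2, e@B3}   OUT={b@B1, c@B0, d@B0, d@B2, e@B3}
  B2:   IN={b@B1, c@B0, d@B0, d@B2, e@B3}   OUT={b@B1, c@B0, d@B2, e@B3}
  B3:   IN={b@B1, c@B0, d@B0, d@B2, e@B3}   OUT={b@B3, c@B0, d@B0, d@B2, e@B3}
  B4:   IN={b@B3, c@B0, d@B0, d@B2, e@B3}   OUT={b@B3, c@B0, d@B0, d@B2, e@B3}

Merge at B4: IN[B4] = OUT[B3] = {b@B3, c@B0, d@B0, d@B2, e@B3}
Applying B4's transfer function to that IN value gives OUT[B4] (row B4 above).

Answer: {b@B3, c@B0, d@B0, d@B2, e@B3}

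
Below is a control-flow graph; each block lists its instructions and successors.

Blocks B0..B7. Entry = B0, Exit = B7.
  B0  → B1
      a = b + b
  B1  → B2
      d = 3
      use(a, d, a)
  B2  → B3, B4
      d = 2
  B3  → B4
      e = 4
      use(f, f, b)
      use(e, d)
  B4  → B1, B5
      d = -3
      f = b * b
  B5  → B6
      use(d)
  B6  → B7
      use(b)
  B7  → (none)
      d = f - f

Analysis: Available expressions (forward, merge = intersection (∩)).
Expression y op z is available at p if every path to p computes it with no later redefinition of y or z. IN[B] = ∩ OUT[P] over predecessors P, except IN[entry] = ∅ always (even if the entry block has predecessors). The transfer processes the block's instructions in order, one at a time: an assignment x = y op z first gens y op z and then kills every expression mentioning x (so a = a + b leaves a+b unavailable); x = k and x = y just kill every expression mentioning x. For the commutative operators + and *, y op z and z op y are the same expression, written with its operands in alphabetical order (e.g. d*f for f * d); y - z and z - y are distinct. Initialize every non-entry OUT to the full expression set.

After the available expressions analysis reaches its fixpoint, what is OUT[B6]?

Fixpoint table:
  B0: | IN={} | OUT={b+b}
  B1: | IN={b+b} | OUT={b+b}
  B2: | IN={b+b} | OUT={b+b}
  B3: | IN={b+b} | OUT={b+b}
  B4: | IN={b+b} | OUT={b*b, b+b}
  B5: | IN={b*b, b+b} | OUT={b*b, b+b}
  B6: | IN={b*b, b+b} | OUT={b*b, b+b}
  B7: | IN={b*b, b+b} | OUT={b*b, b+b, f-f}

Merge at B6: IN[B6] = OUT[B5] = {b*b, b+b}
Applying B6's transfer function to that IN value gives OUT[B6] (row B6 above).

Answer: {b*b, b+b}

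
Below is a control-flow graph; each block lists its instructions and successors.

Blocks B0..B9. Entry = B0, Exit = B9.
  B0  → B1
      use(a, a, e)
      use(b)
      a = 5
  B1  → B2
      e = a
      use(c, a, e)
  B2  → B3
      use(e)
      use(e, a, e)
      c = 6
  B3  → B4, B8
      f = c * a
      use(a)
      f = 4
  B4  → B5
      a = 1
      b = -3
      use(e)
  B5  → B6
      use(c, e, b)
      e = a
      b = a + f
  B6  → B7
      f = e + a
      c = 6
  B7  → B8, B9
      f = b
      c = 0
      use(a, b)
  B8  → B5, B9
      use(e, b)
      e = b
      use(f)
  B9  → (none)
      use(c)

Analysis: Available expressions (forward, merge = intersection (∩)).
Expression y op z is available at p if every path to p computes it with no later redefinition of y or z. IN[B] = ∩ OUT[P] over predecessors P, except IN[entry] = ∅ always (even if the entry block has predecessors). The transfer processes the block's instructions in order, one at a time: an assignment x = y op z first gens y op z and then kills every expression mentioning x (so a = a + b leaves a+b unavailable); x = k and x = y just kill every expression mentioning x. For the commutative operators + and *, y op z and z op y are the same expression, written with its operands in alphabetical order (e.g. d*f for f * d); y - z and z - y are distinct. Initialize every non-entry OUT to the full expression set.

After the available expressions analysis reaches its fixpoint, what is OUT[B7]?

Answer: {a+e}

Trace:
Per-block solution:
  B0:   IN={}   OUT={}
  B1:   IN={}   OUT={}
  B2:   IN={}   OUT={}
  B3:   IN={}   OUT={a*c}
  B4:   IN={a*c}   OUT={}
  B5:   IN={}   OUT={a+f}
  B6:   IN={a+f}   OUT={a+e}
  B7:   IN={a+e}   OUT={a+e}
  B8:   IN={}   OUT={}
  B9:   IN={}   OUT={}

Merge at B7: IN[B7] = OUT[B6] = {a+e}
Applying B7's transfer function to that IN value gives OUT[B7] (row B7 above).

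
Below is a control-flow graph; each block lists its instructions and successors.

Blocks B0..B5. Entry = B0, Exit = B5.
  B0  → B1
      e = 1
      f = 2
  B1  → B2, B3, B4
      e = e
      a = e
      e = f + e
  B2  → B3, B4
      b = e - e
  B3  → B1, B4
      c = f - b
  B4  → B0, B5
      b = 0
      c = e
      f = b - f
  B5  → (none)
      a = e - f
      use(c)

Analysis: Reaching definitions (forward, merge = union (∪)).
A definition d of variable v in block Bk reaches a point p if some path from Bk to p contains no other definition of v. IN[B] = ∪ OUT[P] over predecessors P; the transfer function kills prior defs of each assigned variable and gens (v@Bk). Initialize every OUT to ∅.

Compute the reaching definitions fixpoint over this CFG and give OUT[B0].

Converged values:
  B0: | IN={a@B1, b@B4, c@B4, e@B1, f@B4} | OUT={a@B1, b@B4, c@B4, e@B0, f@B0}
  B1: | IN={a@B1, b@B2, b@B4, c@B3, c@B4, e@B0, e@B1, f@B0} | OUT={a@B1, b@B2, b@B4, c@B3, c@B4, e@B1, f@B0}
  B2: | IN={a@B1, b@B2, b@B4, c@B3, c@B4, e@B1, f@B0} | OUT={a@B1, b@B2, c@B3, c@B4, e@B1, f@B0}
  B3: | IN={a@B1, b@B2, b@B4, c@B3, c@B4, e@B1, f@B0} | OUT={a@B1, b@B2, b@B4, c@B3, e@B1, f@B0}
  B4: | IN={a@B1, b@B2, b@B4, c@B3, c@B4, e@B1, f@B0} | OUT={a@B1, b@B4, c@B4, e@B1, f@B4}
  B5: | IN={a@B1, b@B4, c@B4, e@B1, f@B4} | OUT={a@B5, b@B4, c@B4, e@B1, f@B4}

Merge at B0 (entry node, so the boundary value {} is joined with the incoming edge(s)): IN[B0] = {} ⊔ OUT[B4] = {a@B1, b@B4, c@B4, e@B1, f@B4}
Applying B0's transfer function to that IN value gives OUT[B0] (row B0 above).

Answer: {a@B1, b@B4, c@B4, e@B0, f@B0}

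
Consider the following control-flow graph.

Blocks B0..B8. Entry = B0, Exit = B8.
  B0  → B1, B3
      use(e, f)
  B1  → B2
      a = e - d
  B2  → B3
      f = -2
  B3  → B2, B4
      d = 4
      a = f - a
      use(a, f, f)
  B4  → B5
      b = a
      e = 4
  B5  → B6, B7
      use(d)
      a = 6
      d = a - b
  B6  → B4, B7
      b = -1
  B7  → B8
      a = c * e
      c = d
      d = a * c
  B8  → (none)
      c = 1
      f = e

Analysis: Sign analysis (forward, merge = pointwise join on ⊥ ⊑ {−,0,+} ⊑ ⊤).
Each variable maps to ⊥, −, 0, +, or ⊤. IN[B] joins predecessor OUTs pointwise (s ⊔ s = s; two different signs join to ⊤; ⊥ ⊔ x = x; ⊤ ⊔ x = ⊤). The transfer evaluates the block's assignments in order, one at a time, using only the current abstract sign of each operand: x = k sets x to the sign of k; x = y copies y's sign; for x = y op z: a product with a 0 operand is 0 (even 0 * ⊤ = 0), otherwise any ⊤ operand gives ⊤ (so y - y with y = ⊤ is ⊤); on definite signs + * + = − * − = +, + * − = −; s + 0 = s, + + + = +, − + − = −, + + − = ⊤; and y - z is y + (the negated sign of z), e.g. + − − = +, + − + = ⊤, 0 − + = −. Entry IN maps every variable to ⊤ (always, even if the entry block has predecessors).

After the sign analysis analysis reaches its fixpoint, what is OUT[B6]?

Answer: {a: +, b: -, c: ⊤, d: ⊤, e: +, f: ⊤}

Trace:
Fixpoint table:
  B0:  IN=(all ⊤)  OUT=(all ⊤)
  B1:  IN=(all ⊤)  OUT=(all ⊤)
  B2:  IN=(all ⊤)  OUT={f:-; rest ⊤}
  B3:  IN=(all ⊤)  OUT={d:+; rest ⊤}
  B4:  IN=(all ⊤)  OUT={e:+; rest ⊤}
  B5:  IN={e:+; rest ⊤}  OUT={a:+, e:+; rest ⊤}
  B6:  IN={a:+, e:+; rest ⊤}  OUT={a:+, b:-, e:+; rest ⊤}
  B7:  IN={a:+, e:+; rest ⊤}  OUT={e:+; rest ⊤}
  B8:  IN={e:+; rest ⊤}  OUT={c:+, e:+, f:+; rest ⊤}

Merge at B6: IN[B6] = OUT[B5] = {a: +, b: ⊤, c: ⊤, d: ⊤, e: +, f: ⊤}
Applying B6's transfer function to that IN value gives OUT[B6] (row B6 above).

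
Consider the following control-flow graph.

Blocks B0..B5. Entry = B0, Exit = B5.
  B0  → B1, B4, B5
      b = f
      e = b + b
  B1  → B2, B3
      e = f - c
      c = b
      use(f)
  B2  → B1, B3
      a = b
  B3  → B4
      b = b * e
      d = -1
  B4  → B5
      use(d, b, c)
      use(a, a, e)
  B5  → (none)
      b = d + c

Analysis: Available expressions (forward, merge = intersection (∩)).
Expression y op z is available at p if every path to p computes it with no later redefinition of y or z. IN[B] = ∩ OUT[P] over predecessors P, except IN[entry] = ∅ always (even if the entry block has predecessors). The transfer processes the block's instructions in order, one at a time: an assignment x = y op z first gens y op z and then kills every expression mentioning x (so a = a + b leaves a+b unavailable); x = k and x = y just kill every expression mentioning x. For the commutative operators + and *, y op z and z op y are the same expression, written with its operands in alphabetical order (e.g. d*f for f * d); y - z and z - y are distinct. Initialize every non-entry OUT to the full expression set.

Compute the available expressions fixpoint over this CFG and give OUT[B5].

Answer: {c+d}

Working:
Per-block solution:
  B0:   IN={}   OUT={b+b}
  B1:   IN={b+b}   OUT={b+b}
  B2:   IN={b+b}   OUT={b+b}
  B3:   IN={b+b}   OUT={}
  B4:   IN={}   OUT={}
  B5:   IN={}   OUT={c+d}

Merge at B5: IN[B5] = OUT[B0] ∩ OUT[B4] = {}
Applying B5's transfer function to that IN value gives OUT[B5] (row B5 above).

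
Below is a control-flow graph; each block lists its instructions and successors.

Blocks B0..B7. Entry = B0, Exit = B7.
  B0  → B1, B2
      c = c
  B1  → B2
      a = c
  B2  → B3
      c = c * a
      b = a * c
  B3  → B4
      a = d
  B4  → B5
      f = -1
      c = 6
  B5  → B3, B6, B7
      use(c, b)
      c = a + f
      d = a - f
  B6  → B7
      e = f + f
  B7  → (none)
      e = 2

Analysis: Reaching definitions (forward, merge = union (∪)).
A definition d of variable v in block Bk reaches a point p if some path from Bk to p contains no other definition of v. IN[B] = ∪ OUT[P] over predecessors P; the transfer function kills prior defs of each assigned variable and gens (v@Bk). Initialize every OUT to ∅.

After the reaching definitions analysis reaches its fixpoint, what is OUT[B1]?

Converged values:
  B0:   IN={}   OUT={c@B0}
  B1:   IN={c@B0}   OUT={a@B1, c@B0}
  B2:   IN={a@B1, c@B0}   OUT={a@B1, b@B2, c@B2}
  B3:   IN={a@B1, a@B3, b@B2, c@B2, c@B5, d@B5, f@B4}   OUT={a@B3, b@B2, c@B2, c@B5, d@B5, f@B4}
  B4:   IN={a@B3, b@B2, c@B2, c@B5, d@B5, f@B4}   OUT={a@B3, b@B2, c@B4, d@B5, f@B4}
  B5:   IN={a@B3, b@B2, c@B4, d@B5, f@B4}   OUT={a@B3, b@B2, c@B5, d@B5, f@B4}
  B6:   IN={a@B3, b@B2, c@B5, d@B5, f@B4}   OUT={a@B3, b@B2, c@B5, d@B5, e@B6, f@B4}
  B7:   IN={a@B3, b@B2, c@B5, d@B5, e@B6, f@B4}   OUT={a@B3, b@B2, c@B5, d@B5, e@B7, f@B4}

Merge at B1: IN[B1] = OUT[B0] = {c@B0}
Applying B1's transfer function to that IN value gives OUT[B1] (row B1 above).

Answer: {a@B1, c@B0}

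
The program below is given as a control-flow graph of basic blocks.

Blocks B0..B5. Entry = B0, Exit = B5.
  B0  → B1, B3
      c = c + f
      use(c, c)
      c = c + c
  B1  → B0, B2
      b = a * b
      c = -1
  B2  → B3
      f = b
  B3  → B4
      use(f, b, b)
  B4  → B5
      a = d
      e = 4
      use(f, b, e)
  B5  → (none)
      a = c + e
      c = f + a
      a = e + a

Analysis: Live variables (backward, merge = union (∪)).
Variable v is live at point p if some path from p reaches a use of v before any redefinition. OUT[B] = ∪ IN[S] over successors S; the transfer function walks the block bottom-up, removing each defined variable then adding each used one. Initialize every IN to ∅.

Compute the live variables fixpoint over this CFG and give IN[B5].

Answer: {c, e, f}

Derivation:
Converged values:
  B0: | IN={a, b, c, d, f} | OUT={a, b, c, d, f}
  B1: | IN={a, b, d, f} | OUT={a, b, c, d, f}
  B2: | IN={b, c, d} | OUT={b, c, d, f}
  B3: | IN={b, c, d, f} | OUT={b, c, d, f}
  B4: | IN={b, c, d, f} | OUT={c, e, f}
  B5: | IN={c, e, f} | OUT={}

B5 is the boundary node: OUT[B5] = {}
Applying B5's transfer function to that OUT value gives IN[B5] (row B5 above).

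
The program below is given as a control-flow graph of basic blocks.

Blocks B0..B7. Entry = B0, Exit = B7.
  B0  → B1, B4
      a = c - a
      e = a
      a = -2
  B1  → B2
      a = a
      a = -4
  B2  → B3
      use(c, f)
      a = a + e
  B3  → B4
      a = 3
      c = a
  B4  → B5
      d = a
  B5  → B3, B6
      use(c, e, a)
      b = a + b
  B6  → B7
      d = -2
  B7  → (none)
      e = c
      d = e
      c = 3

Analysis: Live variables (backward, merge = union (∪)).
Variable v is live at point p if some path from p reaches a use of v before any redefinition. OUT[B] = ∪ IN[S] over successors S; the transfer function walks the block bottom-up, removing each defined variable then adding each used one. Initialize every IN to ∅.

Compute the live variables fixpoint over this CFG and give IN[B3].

Per-block solution:
  B0: | IN={a, b, c, f} | OUT={a, b, c, e, f}
  B1: | IN={a, b, c, e, f} | OUT={a, b, c, e, f}
  B2: | IN={a, b, c, e, f} | OUT={b, e}
  B3: | IN={b, e} | OUT={a, b, c, e}
  B4: | IN={a, b, c, e} | OUT={a, b, c, e}
  B5: | IN={a, b, c, e} | OUT={b, c, e}
  B6: | IN={c} | OUT={c}
  B7: | IN={c} | OUT={}

Merge at B3: OUT[B3] = IN[B4] = {a, b, c, e}
Applying B3's transfer function to that OUT value gives IN[B3] (row B3 above).

Answer: {b, e}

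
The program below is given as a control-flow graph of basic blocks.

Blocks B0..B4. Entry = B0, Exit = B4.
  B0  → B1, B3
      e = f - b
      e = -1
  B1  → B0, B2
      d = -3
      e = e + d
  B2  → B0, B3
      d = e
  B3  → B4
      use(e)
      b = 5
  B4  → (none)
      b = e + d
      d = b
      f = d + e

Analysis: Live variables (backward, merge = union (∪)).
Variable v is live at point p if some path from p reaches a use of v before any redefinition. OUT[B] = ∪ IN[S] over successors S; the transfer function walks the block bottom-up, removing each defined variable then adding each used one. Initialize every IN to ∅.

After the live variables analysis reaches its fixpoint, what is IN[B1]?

Answer: {b, e, f}

Trace:
Converged values:
  B0:  IN={b, d, f}  OUT={b, d, e, f}
  B1:  IN={b, e, f}  OUT={b, d, e, f}
  B2:  IN={b, e, f}  OUT={b, d, e, f}
  B3:  IN={d, e}  OUT={d, e}
  B4:  IN={d, e}  OUT={}

Merge at B1: OUT[B1] = IN[B0] ⊔ IN[B2] = {b, d, e, f}
Applying B1's transfer function to that OUT value gives IN[B1] (row B1 above).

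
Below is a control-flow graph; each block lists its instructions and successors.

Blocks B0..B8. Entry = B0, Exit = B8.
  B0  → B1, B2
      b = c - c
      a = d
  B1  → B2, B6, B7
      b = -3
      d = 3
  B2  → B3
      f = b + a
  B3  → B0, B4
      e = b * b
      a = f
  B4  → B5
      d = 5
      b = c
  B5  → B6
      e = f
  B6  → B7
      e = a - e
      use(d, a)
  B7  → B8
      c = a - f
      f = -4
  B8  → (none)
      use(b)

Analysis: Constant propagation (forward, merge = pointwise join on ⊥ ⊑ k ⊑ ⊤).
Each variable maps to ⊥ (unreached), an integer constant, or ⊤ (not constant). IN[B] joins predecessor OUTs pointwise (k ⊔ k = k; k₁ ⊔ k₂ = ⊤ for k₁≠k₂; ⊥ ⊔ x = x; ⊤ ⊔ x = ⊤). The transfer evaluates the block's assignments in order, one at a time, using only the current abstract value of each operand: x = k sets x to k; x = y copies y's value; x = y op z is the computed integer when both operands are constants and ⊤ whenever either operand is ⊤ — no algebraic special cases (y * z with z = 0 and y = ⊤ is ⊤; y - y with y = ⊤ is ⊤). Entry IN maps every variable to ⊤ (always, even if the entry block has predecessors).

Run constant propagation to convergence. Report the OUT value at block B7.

Answer: {a: ⊤, b: ⊤, c: ⊤, d: ⊤, e: ⊤, f: -4}

Derivation:
Per-block solution:
  B0: | IN=(all ⊤) | OUT=(all ⊤)
  B1: | IN=(all ⊤) | OUT={b:-3, d:3; rest ⊤}
  B2: | IN=(all ⊤) | OUT=(all ⊤)
  B3: | IN=(all ⊤) | OUT=(all ⊤)
  B4: | IN=(all ⊤) | OUT={d:5; rest ⊤}
  B5: | IN={d:5; rest ⊤} | OUT={d:5; rest ⊤}
  B6: | IN=(all ⊤) | OUT=(all ⊤)
  B7: | IN=(all ⊤) | OUT={f:-4; rest ⊤}
  B8: | IN={f:-4; rest ⊤} | OUT={f:-4; rest ⊤}

Merge at B7: IN[B7] = OUT[B1] ⊔ OUT[B6] = {a: ⊤, b: ⊤, c: ⊤, d: ⊤, e: ⊤, f: ⊤}
Applying B7's transfer function to that IN value gives OUT[B7] (row B7 above).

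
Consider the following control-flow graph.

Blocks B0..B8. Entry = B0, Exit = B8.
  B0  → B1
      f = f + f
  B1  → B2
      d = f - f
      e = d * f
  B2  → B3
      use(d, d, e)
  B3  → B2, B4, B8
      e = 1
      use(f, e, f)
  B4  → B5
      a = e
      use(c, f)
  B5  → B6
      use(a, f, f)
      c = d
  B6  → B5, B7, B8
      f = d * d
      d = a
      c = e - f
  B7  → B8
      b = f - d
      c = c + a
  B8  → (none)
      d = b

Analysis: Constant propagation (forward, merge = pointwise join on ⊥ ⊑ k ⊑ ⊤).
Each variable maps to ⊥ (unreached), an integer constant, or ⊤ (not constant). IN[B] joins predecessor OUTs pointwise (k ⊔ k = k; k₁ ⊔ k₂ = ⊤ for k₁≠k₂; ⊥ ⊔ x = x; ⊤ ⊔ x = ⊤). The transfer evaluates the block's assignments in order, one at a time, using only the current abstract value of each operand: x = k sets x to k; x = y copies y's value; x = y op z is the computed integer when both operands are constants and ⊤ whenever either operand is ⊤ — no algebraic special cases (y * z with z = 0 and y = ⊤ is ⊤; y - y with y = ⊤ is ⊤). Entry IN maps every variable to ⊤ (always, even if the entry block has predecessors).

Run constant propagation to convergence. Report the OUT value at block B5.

Converged values:
  B0: | IN=(all ⊤) | OUT=(all ⊤)
  B1: | IN=(all ⊤) | OUT=(all ⊤)
  B2: | IN=(all ⊤) | OUT=(all ⊤)
  B3: | IN=(all ⊤) | OUT={e:1; rest ⊤}
  B4: | IN={e:1; rest ⊤} | OUT={a:1, e:1; rest ⊤}
  B5: | IN={a:1, e:1; rest ⊤} | OUT={a:1, e:1; rest ⊤}
  B6: | IN={a:1, e:1; rest ⊤} | OUT={a:1, d:1, e:1; rest ⊤}
  B7: | IN={a:1, d:1, e:1; rest ⊤} | OUT={a:1, d:1, e:1; rest ⊤}
  B8: | IN={e:1; rest ⊤} | OUT={e:1; rest ⊤}

Merge at B5: IN[B5] = OUT[B4] ⊔ OUT[B6] = {a: 1, b: ⊤, c: ⊤, d: ⊤, e: 1, f: ⊤}
Applying B5's transfer function to that IN value gives OUT[B5] (row B5 above).

Answer: {a: 1, b: ⊤, c: ⊤, d: ⊤, e: 1, f: ⊤}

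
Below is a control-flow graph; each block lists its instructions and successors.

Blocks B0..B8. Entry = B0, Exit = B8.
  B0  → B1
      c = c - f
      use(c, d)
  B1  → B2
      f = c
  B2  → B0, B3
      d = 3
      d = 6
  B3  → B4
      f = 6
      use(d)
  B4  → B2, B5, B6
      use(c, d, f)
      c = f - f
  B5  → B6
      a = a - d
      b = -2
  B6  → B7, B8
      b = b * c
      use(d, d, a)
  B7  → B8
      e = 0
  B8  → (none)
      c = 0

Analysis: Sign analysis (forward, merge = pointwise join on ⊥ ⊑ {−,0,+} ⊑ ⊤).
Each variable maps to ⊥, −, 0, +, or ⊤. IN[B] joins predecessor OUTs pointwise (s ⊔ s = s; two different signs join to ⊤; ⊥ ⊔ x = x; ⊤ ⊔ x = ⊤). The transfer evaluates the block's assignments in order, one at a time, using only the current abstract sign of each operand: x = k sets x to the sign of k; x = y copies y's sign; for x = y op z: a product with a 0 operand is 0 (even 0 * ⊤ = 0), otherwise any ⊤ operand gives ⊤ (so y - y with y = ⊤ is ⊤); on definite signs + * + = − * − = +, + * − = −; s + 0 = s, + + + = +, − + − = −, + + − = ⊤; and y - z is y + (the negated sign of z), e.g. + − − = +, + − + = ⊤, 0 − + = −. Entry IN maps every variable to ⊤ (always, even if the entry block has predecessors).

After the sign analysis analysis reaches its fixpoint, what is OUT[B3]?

Answer: {a: ⊤, b: ⊤, c: ⊤, d: +, e: ⊤, f: +}

Derivation:
Per-block solution:
  B0:   IN=(all ⊤)   OUT=(all ⊤)
  B1:   IN=(all ⊤)   OUT=(all ⊤)
  B2:   IN=(all ⊤)   OUT={d:+; rest ⊤}
  B3:   IN={d:+; rest ⊤}   OUT={d:+, f:+; rest ⊤}
  B4:   IN={d:+, f:+; rest ⊤}   OUT={d:+, f:+; rest ⊤}
  B5:   IN={d:+, f:+; rest ⊤}   OUT={b:-, d:+, f:+; rest ⊤}
  B6:   IN={d:+, f:+; rest ⊤}   OUT={d:+, f:+; rest ⊤}
  B7:   IN={d:+, f:+; rest ⊤}   OUT={d:+, e:0, f:+; rest ⊤}
  B8:   IN={d:+, f:+; rest ⊤}   OUT={c:0, d:+, f:+; rest ⊤}

Merge at B3: IN[B3] = OUT[B2] = {a: ⊤, b: ⊤, c: ⊤, d: +, e: ⊤, f: ⊤}
Applying B3's transfer function to that IN value gives OUT[B3] (row B3 above).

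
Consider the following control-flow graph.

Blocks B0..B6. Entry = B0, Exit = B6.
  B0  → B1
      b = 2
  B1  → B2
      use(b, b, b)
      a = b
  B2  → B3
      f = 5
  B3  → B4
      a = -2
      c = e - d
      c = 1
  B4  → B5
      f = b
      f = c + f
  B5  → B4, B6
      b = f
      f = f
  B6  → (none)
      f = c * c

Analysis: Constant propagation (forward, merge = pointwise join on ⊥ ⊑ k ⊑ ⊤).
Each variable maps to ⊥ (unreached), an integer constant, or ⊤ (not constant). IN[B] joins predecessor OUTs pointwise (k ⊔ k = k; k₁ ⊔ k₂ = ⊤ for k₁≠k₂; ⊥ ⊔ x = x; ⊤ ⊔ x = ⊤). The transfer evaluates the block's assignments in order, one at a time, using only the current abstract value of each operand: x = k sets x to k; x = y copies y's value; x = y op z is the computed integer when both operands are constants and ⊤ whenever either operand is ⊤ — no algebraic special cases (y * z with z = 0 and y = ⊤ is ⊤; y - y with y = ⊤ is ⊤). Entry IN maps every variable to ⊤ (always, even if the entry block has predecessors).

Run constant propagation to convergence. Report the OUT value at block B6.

Per-block solution:
  B0: | IN=(all ⊤) | OUT={b:2; rest ⊤}
  B1: | IN={b:2; rest ⊤} | OUT={a:2, b:2; rest ⊤}
  B2: | IN={a:2, b:2; rest ⊤} | OUT={a:2, b:2, f:5; rest ⊤}
  B3: | IN={a:2, b:2, f:5; rest ⊤} | OUT={a:-2, b:2, c:1, f:5; rest ⊤}
  B4: | IN={a:-2, c:1; rest ⊤} | OUT={a:-2, c:1; rest ⊤}
  B5: | IN={a:-2, c:1; rest ⊤} | OUT={a:-2, c:1; rest ⊤}
  B6: | IN={a:-2, c:1; rest ⊤} | OUT={a:-2, c:1, f:1; rest ⊤}

Merge at B6: IN[B6] = OUT[B5] = {a: -2, b: ⊤, c: 1, d: ⊤, e: ⊤, f: ⊤}
Applying B6's transfer function to that IN value gives OUT[B6] (row B6 above).

Answer: {a: -2, b: ⊤, c: 1, d: ⊤, e: ⊤, f: 1}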